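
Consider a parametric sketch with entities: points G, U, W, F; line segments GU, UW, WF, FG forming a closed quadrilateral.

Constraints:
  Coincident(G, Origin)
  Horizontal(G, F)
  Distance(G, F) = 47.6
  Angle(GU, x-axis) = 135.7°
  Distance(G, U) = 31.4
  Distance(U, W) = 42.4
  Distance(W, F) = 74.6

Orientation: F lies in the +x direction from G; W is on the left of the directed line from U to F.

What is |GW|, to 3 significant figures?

57.7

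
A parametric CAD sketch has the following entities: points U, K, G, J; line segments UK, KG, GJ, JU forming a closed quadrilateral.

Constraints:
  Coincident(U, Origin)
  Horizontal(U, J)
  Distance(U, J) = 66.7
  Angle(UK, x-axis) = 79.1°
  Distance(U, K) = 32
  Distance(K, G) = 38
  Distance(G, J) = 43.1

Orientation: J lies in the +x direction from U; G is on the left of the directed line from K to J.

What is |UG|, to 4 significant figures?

56.92

Checks: |KG| = 38.00 ✓; |GJ| = 43.10 ✓.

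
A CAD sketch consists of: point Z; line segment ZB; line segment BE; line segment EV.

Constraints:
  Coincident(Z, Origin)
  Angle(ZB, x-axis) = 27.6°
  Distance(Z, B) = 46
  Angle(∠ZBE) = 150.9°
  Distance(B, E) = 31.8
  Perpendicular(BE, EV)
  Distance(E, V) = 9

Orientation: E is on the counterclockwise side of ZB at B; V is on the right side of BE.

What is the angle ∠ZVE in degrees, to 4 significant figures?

66.45°

∠ZBE = 150.9°, so BE runs at 27.6° + (180° − 150.9°) = 56.70° from the x-axis; with |BE| = 31.8, E = B + 31.8·(cos 56.70°, sin 56.70°) = (58.22, 47.89). BE ⟂ EV; with |EV| = 9.0 on the right of BE, V = E + 9.0·(0.8358, -0.5490) = (65.75, 42.95). Then cos ∠ZVE = VZ·VE / (|VZ||VE|), giving 66.45°.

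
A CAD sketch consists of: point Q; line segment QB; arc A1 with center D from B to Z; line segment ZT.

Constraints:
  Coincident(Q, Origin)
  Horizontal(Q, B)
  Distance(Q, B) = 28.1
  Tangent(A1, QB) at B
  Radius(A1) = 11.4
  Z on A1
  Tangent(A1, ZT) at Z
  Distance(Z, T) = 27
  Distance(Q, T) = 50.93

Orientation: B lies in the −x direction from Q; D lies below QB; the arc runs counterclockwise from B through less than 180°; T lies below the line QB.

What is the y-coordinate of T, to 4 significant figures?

-40.59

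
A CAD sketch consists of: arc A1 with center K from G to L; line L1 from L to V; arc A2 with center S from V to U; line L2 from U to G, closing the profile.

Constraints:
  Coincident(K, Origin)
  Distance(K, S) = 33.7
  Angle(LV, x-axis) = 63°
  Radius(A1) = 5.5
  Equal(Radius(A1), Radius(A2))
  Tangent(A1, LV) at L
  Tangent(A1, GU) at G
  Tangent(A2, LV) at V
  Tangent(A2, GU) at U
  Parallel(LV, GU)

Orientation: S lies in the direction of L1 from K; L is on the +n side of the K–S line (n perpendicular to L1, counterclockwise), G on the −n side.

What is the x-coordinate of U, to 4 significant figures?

20.20

Tangency of A1 to both parallel lines with radius 5.5 puts L and G at K ± 5.5·n: L = (-4.901, 2.497), G = (4.901, -2.497). Equal radii place V and U the same way about S: V = S + 5.5·n = (10.40, 32.52), U = S − 5.5·n = (20.20, 27.53). So U.x = 20.20.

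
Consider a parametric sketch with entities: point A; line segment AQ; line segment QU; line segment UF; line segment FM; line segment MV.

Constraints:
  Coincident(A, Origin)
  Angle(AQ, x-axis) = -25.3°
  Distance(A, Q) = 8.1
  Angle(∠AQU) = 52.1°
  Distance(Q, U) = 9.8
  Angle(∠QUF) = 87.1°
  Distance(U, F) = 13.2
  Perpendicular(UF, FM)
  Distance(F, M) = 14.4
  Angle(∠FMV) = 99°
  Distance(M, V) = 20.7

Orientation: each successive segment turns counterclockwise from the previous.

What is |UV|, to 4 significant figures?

19.07

A is at the origin; AQ runs at -25.3° with length 8.1, so Q = (7.323, -3.462). ∠AQU = 52.1° gives QU at 102.6° from the x-axis; with |QU| = 9.8, U = (5.185, 6.102). ∠QUF = 87.1° gives UF at -164.5° from the x-axis; with |UF| = 13.2, F = (-7.535, 2.575). UF is perpendicular to FM, so FM runs at -74.50°; with |FM| = 14.4, M = (-3.686, -11.30). ∠FMV = 99.0° gives MV at 6.500° from the x-axis; with |MV| = 20.7, V = (16.88, -8.958). Then |UV| = |V − U| = 19.07.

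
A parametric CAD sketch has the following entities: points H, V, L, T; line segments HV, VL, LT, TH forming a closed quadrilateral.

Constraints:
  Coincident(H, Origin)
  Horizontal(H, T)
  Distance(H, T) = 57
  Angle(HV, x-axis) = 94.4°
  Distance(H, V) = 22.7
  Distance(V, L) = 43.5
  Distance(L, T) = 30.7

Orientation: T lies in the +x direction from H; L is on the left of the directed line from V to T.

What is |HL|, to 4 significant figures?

49.33

Checks: |VL| = 43.50 ✓; |LT| = 30.70 ✓.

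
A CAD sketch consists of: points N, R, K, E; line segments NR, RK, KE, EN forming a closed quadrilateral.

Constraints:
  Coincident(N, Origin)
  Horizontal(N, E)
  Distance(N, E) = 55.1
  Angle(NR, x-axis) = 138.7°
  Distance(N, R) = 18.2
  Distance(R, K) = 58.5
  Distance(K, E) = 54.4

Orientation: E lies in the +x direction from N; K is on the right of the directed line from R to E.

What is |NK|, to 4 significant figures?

41.55

Checks: |RK| = 58.50 ✓; |KE| = 54.40 ✓.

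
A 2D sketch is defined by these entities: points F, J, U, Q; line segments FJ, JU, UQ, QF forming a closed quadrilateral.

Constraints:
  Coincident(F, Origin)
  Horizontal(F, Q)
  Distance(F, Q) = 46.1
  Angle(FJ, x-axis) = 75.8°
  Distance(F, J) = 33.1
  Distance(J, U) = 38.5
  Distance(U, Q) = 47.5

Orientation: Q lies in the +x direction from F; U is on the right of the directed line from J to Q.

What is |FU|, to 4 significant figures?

5.404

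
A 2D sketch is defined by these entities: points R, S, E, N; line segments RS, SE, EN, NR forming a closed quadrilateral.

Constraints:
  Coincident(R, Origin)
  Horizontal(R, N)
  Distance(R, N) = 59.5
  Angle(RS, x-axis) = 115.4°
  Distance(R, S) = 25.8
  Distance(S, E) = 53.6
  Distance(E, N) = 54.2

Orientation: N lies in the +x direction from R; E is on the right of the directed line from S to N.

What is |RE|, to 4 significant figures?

27.80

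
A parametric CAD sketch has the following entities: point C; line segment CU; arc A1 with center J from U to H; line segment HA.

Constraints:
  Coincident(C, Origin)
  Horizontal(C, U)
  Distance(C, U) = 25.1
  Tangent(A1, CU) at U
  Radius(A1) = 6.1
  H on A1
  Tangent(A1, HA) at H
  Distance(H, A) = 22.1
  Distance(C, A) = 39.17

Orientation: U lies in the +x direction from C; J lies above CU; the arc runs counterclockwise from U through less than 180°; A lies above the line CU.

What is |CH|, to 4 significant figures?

31.93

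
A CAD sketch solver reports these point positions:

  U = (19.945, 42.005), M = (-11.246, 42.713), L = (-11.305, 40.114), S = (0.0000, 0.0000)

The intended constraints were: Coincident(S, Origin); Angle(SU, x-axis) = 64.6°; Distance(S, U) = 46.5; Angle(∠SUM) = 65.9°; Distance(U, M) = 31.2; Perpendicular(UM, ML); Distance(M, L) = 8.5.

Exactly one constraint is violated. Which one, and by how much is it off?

Distance(M, L) = 8.5 — off by 5.90.

S = (0.00, 0.00) ✓; SU at 64.60° ✓; |SU| = 46.50 ✓; ∠SUM = 65.90° ✓; |UM| = 31.20 ✓; ∠(UM, ML) = 90.00° ✓; |ML| = 2.600 ✗.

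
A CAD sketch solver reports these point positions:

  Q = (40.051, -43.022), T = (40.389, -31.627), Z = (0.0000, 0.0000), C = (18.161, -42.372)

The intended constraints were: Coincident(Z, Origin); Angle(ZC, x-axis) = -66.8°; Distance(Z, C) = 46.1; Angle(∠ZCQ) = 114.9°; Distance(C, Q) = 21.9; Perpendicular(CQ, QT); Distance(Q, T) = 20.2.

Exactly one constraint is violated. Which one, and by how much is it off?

Distance(Q, T) = 20.2 — off by 8.80.

Z = (0.00, 0.00) ✓; ZC at -66.80° ✓; |ZC| = 46.10 ✓; ∠ZCQ = 114.9° ✓; |CQ| = 21.90 ✓; ∠(CQ, QT) = 90.00° ✓; |QT| = 11.40 ✗.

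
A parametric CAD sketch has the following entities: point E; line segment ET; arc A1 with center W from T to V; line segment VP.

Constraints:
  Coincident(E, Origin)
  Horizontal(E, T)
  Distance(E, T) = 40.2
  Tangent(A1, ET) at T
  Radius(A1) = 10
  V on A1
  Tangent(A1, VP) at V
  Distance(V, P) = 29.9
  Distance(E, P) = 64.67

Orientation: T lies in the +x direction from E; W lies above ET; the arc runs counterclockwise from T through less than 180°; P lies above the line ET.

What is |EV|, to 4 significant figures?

51.12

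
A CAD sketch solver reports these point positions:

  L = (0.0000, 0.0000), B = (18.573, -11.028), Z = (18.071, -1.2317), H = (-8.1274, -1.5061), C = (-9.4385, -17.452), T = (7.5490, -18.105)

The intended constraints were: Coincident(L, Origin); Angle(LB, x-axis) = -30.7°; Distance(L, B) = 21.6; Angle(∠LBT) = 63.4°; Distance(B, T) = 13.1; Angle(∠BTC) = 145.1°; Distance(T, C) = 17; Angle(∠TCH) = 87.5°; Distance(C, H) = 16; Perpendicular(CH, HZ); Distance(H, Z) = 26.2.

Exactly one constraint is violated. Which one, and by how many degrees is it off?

Perpendicular(CH, HZ) — off by 5.30°.

L = (0.00, 0.00) ✓; LB at -30.70° ✓; |LB| = 21.60 ✓; ∠LBT = 63.40° ✓; |BT| = 13.10 ✓; ∠BTC = 145.1° ✓; |TC| = 17.00 ✓; ∠TCH = 87.50° ✓; |CH| = 16.00 ✓; ∠(CH, HZ) = 84.70° ✗; |HZ| = 26.20 ✓.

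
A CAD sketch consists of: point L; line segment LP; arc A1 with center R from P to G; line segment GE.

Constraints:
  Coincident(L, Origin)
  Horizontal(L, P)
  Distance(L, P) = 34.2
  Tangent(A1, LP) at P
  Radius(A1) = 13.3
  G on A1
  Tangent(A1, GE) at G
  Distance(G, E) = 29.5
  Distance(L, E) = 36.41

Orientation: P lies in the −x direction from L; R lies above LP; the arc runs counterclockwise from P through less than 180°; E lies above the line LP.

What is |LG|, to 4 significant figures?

23.41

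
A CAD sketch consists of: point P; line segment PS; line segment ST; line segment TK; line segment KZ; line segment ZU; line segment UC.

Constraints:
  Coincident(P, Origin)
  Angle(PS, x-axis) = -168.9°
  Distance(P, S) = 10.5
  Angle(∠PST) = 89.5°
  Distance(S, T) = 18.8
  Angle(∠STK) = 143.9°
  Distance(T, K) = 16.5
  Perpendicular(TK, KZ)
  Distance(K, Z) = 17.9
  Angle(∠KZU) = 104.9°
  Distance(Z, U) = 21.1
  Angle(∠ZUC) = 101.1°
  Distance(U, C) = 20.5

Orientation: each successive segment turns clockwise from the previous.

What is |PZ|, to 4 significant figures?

25.48

P is at the origin; PS runs at -168.9° with length 10.5, so S = (-10.30, -2.021). ∠PST = 89.5° gives ST at 100.6° from the x-axis; with |ST| = 18.8, T = (-13.76, 16.46). ∠STK = 143.9° gives TK at 64.50° from the x-axis; with |TK| = 16.5, K = (-6.658, 31.35). The perpendicularity gives KZ at right angles to TK, so KZ runs at -25.50°; with |KZ| = 17.9, Z = (9.498, 23.64). Then |PZ| = |Z − P| = 25.48.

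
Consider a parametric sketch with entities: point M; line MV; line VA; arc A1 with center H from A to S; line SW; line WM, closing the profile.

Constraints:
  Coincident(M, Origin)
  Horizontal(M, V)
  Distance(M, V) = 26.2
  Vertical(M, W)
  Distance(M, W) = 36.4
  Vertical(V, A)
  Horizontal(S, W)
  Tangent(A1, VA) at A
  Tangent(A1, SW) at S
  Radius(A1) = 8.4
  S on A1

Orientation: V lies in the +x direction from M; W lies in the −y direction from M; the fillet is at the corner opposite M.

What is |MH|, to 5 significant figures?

33.179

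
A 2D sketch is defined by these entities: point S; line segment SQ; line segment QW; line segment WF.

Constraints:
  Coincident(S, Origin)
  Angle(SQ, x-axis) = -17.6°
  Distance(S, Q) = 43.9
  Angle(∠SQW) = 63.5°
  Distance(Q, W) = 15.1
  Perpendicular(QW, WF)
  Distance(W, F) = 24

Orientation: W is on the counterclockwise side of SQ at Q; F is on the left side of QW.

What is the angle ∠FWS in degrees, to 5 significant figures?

6.5170°

S is at the origin; SQ runs at -17.6° with length 43.9, so Q = 43.9·(cos -17.6°, sin -17.6°) = (41.845, -13.274). ∠SQW = 63.5°, so QW runs at -17.6° + (180° − 63.5°) = 98.900° from the x-axis; with |QW| = 15.1, W = Q + 15.1·(cos 98.900°, sin 98.900°) = (39.509, 1.6442). QW ⟂ WF; with |WF| = 24.0 on the left of QW, F = W + 24.0·(-0.98796, -0.15471) = (15.798, -2.0689). Then cos ∠FWS = WF·WS / (|WF||WS|), giving 6.5170°.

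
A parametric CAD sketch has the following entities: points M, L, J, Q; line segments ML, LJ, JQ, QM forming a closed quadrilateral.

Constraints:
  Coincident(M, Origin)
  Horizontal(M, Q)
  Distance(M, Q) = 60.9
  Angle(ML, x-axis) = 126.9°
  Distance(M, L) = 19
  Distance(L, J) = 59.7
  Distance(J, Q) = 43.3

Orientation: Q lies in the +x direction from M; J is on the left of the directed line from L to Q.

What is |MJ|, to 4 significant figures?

58.47

Checks: |LJ| = 59.70 ✓; |JQ| = 43.30 ✓.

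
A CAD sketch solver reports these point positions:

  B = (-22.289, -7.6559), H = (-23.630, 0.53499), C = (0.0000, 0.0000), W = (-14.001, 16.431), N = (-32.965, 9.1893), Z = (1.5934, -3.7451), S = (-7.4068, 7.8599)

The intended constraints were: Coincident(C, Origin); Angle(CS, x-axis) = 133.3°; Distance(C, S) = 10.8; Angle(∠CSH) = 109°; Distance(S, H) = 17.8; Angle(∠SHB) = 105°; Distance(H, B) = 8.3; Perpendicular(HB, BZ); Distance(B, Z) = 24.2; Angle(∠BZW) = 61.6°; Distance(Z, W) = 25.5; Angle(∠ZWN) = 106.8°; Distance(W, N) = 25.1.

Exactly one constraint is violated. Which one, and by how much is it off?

Distance(W, N) = 25.1 — off by 4.80.

C = (0.00, 0.00) ✓; CS at 133.3° ✓; |CS| = 10.80 ✓; ∠CSH = 109.0° ✓; |SH| = 17.80 ✓; ∠SHB = 105.0° ✓; |HB| = 8.300 ✓; ∠(HB, BZ) = 90.00° ✓; |BZ| = 24.20 ✓; ∠BZW = 61.60° ✓; |ZW| = 25.50 ✓; ∠ZWN = 106.8° ✓; |WN| = 20.30 ✗.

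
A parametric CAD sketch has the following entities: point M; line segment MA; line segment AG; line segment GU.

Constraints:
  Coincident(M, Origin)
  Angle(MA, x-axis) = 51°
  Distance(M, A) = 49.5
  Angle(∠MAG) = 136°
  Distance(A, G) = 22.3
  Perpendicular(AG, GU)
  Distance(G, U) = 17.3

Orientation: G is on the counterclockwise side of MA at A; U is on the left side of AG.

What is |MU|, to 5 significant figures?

60.375

M is at the origin; MA runs at 51.0° with length 49.5, so A = 49.5·(cos 51.0°, sin 51.0°) = (31.151, 38.469). ∠MAG = 136.0°, so AG runs at 51.0° + (180° − 136.0°) = 95.000° from the x-axis; with |AG| = 22.3, G = A + 22.3·(cos 95.000°, sin 95.000°) = (29.208, 60.684). AG is perpendicular to GU; with |GU| = 17.3 on the left of AG, U = G + 17.3·(-0.99619, -0.087156) = (11.974, 59.176). Then |MU| = |U − M| = 60.375.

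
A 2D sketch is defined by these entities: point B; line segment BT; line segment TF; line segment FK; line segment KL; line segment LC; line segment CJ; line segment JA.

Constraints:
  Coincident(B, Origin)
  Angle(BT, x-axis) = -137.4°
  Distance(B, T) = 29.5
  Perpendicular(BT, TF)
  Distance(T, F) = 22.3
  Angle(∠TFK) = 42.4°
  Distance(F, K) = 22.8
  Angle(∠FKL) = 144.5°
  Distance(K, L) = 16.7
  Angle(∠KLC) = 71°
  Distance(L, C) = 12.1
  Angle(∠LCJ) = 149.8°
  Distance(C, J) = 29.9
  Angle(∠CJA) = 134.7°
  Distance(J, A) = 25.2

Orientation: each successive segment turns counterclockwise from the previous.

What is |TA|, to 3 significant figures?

40.7

B is at the origin; BT runs at -137.4° with length 29.5, so T = (-21.7, -20.0). BT is perpendicular to TF, so TF runs at -47.4°; with |TF| = 22.3, F = (-6.62, -36.4). ∠TFK = 42.4° gives FK at 90.2° from the x-axis; with |FK| = 22.8, K = (-6.70, -13.6). ∠FKL = 144.5° gives KL at 126° from the x-axis; with |KL| = 16.7, L = (-16.4, -0.0212). ∠KLC = 71.0° gives LC at -125° from the x-axis; with |LC| = 12.1, C = (-23.4, -9.90). ∠LCJ = 149.8° gives CJ at -95.1° from the x-axis; with |CJ| = 29.9, J = (-26.1, -39.7). ∠CJA = 134.7° gives JA at -49.8° from the x-axis; with |JA| = 25.2, A = (-9.83, -58.9). Then |TA| = |A − T| = 40.7.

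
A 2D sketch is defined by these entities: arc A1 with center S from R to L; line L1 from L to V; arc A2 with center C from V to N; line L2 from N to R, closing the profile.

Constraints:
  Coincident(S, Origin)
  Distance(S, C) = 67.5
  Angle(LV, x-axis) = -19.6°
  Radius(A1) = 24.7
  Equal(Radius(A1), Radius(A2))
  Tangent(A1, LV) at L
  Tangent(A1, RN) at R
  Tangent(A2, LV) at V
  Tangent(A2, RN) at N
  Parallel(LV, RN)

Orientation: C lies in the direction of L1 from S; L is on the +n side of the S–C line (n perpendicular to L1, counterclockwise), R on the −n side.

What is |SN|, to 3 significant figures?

71.9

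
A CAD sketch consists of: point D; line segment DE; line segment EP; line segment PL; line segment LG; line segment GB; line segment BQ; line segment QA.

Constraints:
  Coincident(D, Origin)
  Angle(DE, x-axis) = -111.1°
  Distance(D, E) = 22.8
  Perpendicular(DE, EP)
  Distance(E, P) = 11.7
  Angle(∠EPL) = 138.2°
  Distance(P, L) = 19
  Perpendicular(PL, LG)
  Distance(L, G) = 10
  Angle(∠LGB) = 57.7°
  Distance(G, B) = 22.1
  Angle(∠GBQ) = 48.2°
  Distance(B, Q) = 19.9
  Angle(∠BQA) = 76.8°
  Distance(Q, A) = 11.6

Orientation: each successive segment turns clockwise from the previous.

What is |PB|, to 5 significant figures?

1.8372

D is at the origin; DE runs at -111.1° with length 22.8, so E = (-8.2079, -21.271). DE is perpendicular to EP, so EP runs at 158.90°; with |EP| = 11.7, P = (-19.123, -17.059). ∠EPL = 138.2° gives PL at 117.10° from the x-axis; with |PL| = 19.0, L = (-27.779, -0.14533). PL ⟂ LG, so LG runs at 27.100°; with |LG| = 10.0, G = (-18.877, 4.4101). ∠LGB = 57.7° gives GB at -95.200° from the x-axis; with |GB| = 22.1, B = (-20.880, -17.599). Then |PB| = |B − P| = 1.8372.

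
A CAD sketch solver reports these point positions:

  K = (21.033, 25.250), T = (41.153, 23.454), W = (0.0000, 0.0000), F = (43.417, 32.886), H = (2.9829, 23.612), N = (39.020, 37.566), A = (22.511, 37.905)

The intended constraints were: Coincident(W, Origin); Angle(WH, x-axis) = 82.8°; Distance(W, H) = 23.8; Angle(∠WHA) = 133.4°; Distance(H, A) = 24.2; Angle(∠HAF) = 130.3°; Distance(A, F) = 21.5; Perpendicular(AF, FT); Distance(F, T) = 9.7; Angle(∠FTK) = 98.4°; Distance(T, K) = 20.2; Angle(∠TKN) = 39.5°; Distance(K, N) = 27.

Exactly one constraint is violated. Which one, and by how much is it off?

Distance(K, N) = 27 — off by 5.20.

W = (0.00, 0.00) ✓; WH at 82.80° ✓; |WH| = 23.80 ✓; ∠WHA = 133.4° ✓; |HA| = 24.20 ✓; ∠HAF = 130.3° ✓; |AF| = 21.50 ✓; ∠(AF, FT) = 90.00° ✓; |FT| = 9.700 ✓; ∠FTK = 98.40° ✓; |TK| = 20.20 ✓; ∠TKN = 39.50° ✓; |KN| = 21.80 ✗.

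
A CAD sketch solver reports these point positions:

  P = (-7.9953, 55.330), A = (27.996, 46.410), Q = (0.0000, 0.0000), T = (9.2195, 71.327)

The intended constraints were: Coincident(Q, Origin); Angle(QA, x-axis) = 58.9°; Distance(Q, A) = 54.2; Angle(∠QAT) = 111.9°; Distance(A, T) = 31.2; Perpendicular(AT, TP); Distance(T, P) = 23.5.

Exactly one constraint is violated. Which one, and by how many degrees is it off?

Perpendicular(AT, TP) — off by 5.90°.

Q = (0.00, 0.00) ✓; QA at 58.90° ✓; |QA| = 54.20 ✓; ∠QAT = 111.9° ✓; |AT| = 31.20 ✓; ∠(AT, TP) = 95.90° ✗; |TP| = 23.50 ✓.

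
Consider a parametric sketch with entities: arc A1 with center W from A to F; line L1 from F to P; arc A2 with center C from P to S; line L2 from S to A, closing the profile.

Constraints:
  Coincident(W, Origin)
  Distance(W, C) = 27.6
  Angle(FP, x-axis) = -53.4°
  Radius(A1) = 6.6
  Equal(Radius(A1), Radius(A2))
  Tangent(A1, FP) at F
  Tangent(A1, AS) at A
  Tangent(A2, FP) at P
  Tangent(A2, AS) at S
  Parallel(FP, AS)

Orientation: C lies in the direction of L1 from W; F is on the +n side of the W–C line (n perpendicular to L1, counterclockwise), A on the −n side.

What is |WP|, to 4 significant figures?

28.38

The slot axis is L1's direction at -53.4°, so u = (cos -53.4°, sin -53.4°) = (0.5962, -0.8028) and n = (−sin -53.4°, cos -53.4°) = (0.8028, 0.5962). W is at the origin and C lies 27.6 along u from W, so C = 27.6·u = (16.46, -22.16). Tangency of A1 to both parallel lines with radius 6.6 puts F and A at W ± 6.6·n: F = (5.299, 3.935), A = (-5.299, -3.935). Equal radii place P and S the same way about C: P = C + 6.6·n = (21.75, -18.22), S = C − 6.6·n = (11.16, -26.09). Then |WP| = |P − W| = 28.38.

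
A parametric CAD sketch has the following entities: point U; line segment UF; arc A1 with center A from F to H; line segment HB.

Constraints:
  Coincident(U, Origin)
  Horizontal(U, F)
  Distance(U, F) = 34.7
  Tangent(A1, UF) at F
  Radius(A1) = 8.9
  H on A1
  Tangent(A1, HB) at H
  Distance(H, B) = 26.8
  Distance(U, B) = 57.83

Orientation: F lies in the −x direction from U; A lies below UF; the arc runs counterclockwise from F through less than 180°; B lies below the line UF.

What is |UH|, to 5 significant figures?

44.279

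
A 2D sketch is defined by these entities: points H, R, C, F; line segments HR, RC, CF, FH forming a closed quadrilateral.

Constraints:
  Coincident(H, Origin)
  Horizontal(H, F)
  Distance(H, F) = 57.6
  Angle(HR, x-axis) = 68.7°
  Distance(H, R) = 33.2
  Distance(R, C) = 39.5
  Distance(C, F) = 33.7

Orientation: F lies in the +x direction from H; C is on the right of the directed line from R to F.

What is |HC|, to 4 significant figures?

25.40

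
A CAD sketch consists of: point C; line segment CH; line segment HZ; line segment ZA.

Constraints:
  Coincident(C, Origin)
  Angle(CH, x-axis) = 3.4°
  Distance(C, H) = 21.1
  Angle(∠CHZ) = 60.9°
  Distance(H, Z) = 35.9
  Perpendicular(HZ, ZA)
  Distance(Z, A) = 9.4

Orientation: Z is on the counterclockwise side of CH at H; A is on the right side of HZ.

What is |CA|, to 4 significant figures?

37.84

∠CHZ = 60.9°, so HZ runs at 3.4° + (180° − 60.9°) = 122.5° from the x-axis; with |HZ| = 35.9, Z = H + 35.9·(cos 122.5°, sin 122.5°) = (1.774, 31.53). HZ ⟂ ZA; with |ZA| = 9.4 on the right of HZ, A = Z + 9.4·(0.8434, 0.5373) = (9.702, 36.58). Then |CA| = |A − C| = 37.84.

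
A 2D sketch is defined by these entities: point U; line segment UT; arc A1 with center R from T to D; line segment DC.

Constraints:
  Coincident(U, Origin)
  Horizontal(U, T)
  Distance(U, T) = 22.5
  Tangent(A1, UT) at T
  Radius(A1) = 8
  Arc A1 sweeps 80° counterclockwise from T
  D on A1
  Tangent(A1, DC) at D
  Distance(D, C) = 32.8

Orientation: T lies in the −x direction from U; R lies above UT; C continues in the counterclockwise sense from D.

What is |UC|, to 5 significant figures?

39.923

On A1, T sits at bearing -90° from R; an 80° counterclockwise sweep puts D at bearing -10°, so D = R + 8.0·(cos -10°, sin -10°) = (-14.622, 6.6108). Tangency of A1 to DC means the radius RD is perpendicular to DC, so DC runs along (−sin -10°, cos -10°); with |DC| = 32.8, C = (-8.9259, 38.913). Then |UC| = |C − U| = 39.923.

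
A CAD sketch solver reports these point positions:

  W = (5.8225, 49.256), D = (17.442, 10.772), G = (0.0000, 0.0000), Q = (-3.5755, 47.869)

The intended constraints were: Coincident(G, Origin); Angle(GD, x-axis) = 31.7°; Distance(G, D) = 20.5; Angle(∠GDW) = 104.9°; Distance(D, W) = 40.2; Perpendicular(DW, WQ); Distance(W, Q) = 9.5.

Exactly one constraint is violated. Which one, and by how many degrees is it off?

Perpendicular(DW, WQ) — off by 8.41°.

G = (0.00, 0.00) ✓; GD at 31.70° ✓; |GD| = 20.50 ✓; ∠GDW = 104.9° ✓; |DW| = 40.20 ✓; ∠(DW, WQ) = 81.59° ✗; |WQ| = 9.500 ✓.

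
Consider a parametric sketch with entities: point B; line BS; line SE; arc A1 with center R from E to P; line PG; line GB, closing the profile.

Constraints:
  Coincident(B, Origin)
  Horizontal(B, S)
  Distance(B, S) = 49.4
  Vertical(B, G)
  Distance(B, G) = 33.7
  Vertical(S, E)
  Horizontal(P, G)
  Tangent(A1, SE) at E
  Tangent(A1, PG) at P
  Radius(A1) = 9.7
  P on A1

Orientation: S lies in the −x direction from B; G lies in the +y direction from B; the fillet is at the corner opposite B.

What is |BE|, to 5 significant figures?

54.921

The virtual corner opposite B is at (-49.400, 33.700). Since A1 is tangent to SE there, RE ⟂ SE and since A1 is tangent to PG there, RP ⟂ PG, with radius 9.7, so the center R sits 9.7 in from both sides at R = (-39.700, 24.000). That places the tangent points at E = (-49.400, 24.000) on SE and P = (-39.700, 33.700) on PG. Then |BE| = |E − B| = 54.921.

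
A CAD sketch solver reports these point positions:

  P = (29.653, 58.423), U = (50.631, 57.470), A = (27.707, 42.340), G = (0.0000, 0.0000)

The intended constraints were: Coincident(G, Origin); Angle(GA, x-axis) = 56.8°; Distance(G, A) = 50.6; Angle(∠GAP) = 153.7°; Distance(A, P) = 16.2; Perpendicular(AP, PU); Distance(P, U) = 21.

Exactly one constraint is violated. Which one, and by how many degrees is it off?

Perpendicular(AP, PU) — off by 4.30°.

G = (0.00, 0.00) ✓; GA at 56.80° ✓; |GA| = 50.60 ✓; ∠GAP = 153.7° ✓; |AP| = 16.20 ✓; ∠(AP, PU) = 85.70° ✗; |PU| = 21.00 ✓.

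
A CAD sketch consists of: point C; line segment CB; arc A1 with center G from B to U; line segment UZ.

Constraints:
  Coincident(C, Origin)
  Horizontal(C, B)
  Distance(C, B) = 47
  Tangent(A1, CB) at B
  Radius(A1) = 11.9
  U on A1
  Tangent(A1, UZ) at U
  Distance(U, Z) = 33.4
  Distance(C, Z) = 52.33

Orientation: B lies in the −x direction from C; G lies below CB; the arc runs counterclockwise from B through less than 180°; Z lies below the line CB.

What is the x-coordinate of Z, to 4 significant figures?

-29.89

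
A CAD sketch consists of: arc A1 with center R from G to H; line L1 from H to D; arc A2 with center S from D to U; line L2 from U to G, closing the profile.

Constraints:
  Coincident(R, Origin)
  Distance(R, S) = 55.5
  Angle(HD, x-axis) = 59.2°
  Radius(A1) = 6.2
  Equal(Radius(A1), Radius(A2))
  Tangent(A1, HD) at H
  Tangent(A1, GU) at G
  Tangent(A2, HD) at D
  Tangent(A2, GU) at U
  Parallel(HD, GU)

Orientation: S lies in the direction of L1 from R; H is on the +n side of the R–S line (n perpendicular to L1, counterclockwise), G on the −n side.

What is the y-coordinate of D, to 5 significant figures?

50.847

Tangency of A1 to both parallel lines with radius 6.2 puts H and G at R ± 6.2·n: H = (-5.3256, 3.1747), G = (5.3256, -3.1747). Equal radii place D and U the same way about S: D = S + 6.2·n = (23.093, 50.847), U = S − 6.2·n = (33.744, 44.498). So D.y = 50.847.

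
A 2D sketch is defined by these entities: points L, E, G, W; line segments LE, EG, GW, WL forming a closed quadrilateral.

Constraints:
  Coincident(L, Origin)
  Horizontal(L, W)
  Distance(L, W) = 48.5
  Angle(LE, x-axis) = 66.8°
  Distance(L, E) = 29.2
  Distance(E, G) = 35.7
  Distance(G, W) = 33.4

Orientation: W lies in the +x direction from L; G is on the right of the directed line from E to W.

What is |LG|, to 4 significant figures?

18.33

L is at the origin; L and W share the same y with |LW| = 48.5 and W in +x, so W = (48.5, 0). LE runs at 66.8° with |LE| = 29.2, so E = (11.50, 26.84). G is determined by |EG| = 35.7 and |GW| = 33.4 together: it lies at the intersection of circle(E, 35.7) and circle(W, 33.4). With |EW| = 45.71, the foot of the radical line on EW is 24.59 from E and the perpendicular offset is √(35.7² − 24.59²) = 25.88. Taking the right-of-EW solution: G = (16.21, -8.549).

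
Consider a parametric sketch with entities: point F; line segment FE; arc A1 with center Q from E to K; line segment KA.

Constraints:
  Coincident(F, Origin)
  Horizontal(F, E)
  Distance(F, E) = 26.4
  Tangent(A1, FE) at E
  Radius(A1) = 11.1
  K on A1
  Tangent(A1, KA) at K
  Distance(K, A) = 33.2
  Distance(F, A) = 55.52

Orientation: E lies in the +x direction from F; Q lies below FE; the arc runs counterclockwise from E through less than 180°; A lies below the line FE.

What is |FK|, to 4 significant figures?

23.06

Checks: ∠(QE, EF) = 90.00° ✓; |QE| = 11.10 ✓; |QK| = 11.10 ✓; ∠(QK, KA) = 90.00° ✓; |KA| = 33.20 ✓; |FA| = 55.52 ✓.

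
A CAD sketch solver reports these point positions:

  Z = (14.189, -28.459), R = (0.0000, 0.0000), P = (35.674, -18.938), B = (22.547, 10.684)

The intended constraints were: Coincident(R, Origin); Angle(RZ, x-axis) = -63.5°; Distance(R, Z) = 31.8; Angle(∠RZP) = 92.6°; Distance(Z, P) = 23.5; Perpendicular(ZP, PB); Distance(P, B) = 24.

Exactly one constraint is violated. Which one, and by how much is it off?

Distance(P, B) = 24 — off by 8.40.

R = (0.00, 0.00) ✓; RZ at -63.50° ✓; |RZ| = 31.80 ✓; ∠RZP = 92.60° ✓; |ZP| = 23.50 ✓; ∠(ZP, PB) = 90.00° ✓; |PB| = 32.40 ✗.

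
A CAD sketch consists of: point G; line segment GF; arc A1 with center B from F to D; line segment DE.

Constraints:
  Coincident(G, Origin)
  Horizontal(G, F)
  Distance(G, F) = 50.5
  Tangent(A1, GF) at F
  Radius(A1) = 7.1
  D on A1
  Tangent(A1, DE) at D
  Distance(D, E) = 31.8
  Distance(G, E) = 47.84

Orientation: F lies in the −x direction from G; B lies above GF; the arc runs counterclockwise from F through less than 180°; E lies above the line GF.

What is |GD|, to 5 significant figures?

44.071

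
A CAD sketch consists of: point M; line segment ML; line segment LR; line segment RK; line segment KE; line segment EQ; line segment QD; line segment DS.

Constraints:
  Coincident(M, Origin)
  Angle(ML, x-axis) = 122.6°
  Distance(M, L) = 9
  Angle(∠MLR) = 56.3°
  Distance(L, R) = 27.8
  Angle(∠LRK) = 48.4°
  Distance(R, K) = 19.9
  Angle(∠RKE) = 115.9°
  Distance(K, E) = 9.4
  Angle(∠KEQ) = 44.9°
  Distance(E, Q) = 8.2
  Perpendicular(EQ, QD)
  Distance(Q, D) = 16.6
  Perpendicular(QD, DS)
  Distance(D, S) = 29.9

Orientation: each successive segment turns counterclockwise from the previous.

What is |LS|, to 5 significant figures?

37.789

M is at the origin; ML runs at 122.6° with length 9.0, so L = (-4.8489, 7.5821). ∠MLR = 56.3° gives LR at -113.70° from the x-axis; with |LR| = 27.8, R = (-16.023, -17.873). ∠LRK = 48.4° gives RK at 17.900° from the x-axis; with |RK| = 19.9, K = (2.9136, -11.757). ∠RKE = 115.9° gives KE at 82.000° from the x-axis; with |KE| = 9.4, E = (4.2219, -2.4484). ∠KEQ = 44.9° gives EQ at -142.90° from the x-axis; with |EQ| = 8.2, Q = (-2.3183, -7.3947). EQ ⟂ QD, so QD runs at -52.900°; with |QD| = 16.6, D = (7.6949, -20.635). QD ⟂ DS, so DS runs at 37.100°; with |DS| = 29.9, S = (31.543, -2.5987). Then |LS| = |S − L| = 37.789.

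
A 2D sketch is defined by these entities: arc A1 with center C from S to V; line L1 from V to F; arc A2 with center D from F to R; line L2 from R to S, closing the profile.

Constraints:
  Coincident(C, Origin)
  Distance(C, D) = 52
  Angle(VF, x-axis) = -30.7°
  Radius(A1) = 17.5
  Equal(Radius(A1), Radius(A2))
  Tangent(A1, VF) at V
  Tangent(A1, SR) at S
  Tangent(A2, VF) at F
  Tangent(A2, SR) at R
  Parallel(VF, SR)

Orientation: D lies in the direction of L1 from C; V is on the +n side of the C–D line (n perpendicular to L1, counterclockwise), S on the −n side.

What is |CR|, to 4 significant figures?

54.87

The slot axis is L1's direction at -30.7°, so u = (cos -30.7°, sin -30.7°) = (0.8599, -0.5105) and n = (−sin -30.7°, cos -30.7°) = (0.5105, 0.8599). C is at the origin and D lies 52.0 along u from C, so D = 52.0·u = (44.71, -26.55). Tangency of A1 to both parallel lines with radius 17.5 puts V and S at C ± 17.5·n: V = (8.935, 15.05), S = (-8.935, -15.05). Equal radii place F and R the same way about D: F = D + 17.5·n = (53.65, -11.50), R = D − 17.5·n = (35.78, -41.60). Then |CR| = |R − C| = 54.87.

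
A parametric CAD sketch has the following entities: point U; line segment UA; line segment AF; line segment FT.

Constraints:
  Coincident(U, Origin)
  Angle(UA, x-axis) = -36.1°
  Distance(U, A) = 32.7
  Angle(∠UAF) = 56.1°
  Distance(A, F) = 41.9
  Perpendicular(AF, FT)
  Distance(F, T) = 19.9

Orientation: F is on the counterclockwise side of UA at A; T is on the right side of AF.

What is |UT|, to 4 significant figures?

52.66

U is at the origin; UA runs at -36.1° with length 32.7, so A = 32.7·(cos -36.1°, sin -36.1°) = (26.42, -19.27). ∠UAF = 56.1°, so AF runs at -36.1° + (180° − 56.1°) = 87.80° from the x-axis; with |AF| = 41.9, F = A + 41.9·(cos 87.80°, sin 87.80°) = (28.03, 22.60). AF is perpendicular to FT; with |FT| = 19.9 on the right of AF, T = F + 19.9·(0.9993, -0.03839) = (47.92, 21.84). Then |UT| = |T − U| = 52.66.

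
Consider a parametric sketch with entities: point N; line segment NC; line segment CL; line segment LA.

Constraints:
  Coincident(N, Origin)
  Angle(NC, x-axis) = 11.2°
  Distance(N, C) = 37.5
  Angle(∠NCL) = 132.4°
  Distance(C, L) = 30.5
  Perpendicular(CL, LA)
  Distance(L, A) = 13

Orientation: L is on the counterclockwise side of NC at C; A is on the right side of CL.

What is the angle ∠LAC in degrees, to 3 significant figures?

66.9°

∠NCL = 132.4°, so CL runs at 11.2° + (180° − 132.4°) = 58.8° from the x-axis; with |CL| = 30.5, L = C + 30.5·(cos 58.8°, sin 58.8°) = (52.6, 33.4). The perpendicularity gives LA at right angles to CL; with |LA| = 13.0 on the right of CL, A = L + 13.0·(0.855, -0.518) = (63.7, 26.6). Then cos ∠LAC = AL·AC / (|AL||AC|), giving 66.9°.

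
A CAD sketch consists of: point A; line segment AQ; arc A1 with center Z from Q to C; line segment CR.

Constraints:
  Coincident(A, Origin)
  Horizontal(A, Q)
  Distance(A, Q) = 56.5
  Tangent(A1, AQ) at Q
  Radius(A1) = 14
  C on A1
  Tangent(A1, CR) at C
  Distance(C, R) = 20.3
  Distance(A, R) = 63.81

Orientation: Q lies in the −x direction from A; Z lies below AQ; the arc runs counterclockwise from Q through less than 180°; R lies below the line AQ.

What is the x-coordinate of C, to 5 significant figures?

-66.047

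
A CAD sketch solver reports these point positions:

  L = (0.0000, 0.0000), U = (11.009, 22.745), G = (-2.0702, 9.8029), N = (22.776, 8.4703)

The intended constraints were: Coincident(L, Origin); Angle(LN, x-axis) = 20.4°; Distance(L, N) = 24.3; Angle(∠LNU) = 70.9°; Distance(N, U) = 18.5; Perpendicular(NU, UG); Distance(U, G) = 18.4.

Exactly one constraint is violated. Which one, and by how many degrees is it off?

Perpendicular(NU, UG) — off by 5.20°.

L = (0.00, 0.00) ✓; LN at 20.40° ✓; |LN| = 24.30 ✓; ∠LNU = 70.90° ✓; |NU| = 18.50 ✓; ∠(NU, UG) = 95.20° ✗; |UG| = 18.40 ✓.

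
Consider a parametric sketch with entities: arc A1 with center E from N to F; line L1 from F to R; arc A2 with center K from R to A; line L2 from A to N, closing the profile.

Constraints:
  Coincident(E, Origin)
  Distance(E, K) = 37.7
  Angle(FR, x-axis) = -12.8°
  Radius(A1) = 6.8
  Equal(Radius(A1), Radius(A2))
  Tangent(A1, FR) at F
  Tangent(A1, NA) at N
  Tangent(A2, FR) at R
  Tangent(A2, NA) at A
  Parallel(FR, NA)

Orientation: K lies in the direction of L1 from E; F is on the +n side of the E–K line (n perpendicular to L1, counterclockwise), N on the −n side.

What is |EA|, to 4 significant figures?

38.31

Tangency of A1 to both parallel lines with radius 6.8 puts F and N at E ± 6.8·n: F = (1.507, 6.631), N = (-1.507, -6.631). Equal radii place R and A the same way about K: R = K + 6.8·n = (38.27, -1.721), A = K − 6.8·n = (35.26, -14.98). Then |EA| = |A − E| = 38.31.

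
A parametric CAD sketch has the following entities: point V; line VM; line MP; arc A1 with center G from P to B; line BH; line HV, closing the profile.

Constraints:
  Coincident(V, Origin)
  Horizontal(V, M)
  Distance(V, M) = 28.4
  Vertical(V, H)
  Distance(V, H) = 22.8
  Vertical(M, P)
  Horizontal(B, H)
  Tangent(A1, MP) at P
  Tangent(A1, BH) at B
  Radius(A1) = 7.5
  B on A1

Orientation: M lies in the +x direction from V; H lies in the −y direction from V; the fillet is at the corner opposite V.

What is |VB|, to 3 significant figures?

30.9

The virtual corner opposite V is at (28.4, -22.8). Since A1 is tangent to MP there, GP ⟂ MP and A1 meets BH tangentially, so GB is at right angles to BH, with radius 7.5, so the center G sits 7.5 in from both sides at G = (20.9, -15.3). That places the tangent points at P = (28.4, -15.3) on MP and B = (20.9, -22.8) on BH. Then |VB| = |B − V| = 30.9.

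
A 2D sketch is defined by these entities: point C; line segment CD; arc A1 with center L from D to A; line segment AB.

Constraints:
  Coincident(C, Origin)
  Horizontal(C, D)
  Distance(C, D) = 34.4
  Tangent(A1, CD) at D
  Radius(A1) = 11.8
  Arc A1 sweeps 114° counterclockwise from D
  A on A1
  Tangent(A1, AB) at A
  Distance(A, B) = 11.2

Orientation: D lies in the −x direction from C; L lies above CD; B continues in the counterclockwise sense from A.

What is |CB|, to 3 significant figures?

38.9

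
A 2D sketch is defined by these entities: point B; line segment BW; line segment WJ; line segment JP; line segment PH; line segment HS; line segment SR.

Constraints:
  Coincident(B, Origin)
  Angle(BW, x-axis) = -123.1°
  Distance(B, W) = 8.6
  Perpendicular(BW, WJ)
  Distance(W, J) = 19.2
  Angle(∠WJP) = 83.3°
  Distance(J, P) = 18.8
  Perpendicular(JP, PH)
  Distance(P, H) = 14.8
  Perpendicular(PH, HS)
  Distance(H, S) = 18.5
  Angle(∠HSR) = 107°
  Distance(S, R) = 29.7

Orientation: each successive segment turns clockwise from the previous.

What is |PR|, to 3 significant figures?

30.4

B is at the origin; BW runs at -123.1° with length 8.6, so W = (-4.70, -7.20). BW is perpendicular to WJ, so WJ runs at 147°; with |WJ| = 19.2, J = (-20.8, 3.28). ∠WJP = 83.3° gives JP at 50.2° from the x-axis; with |JP| = 18.8, P = (-8.75, 17.7). JP is perpendicular to PH, so PH runs at -39.8°; with |PH| = 14.8, H = (2.62, 8.25). PH ⟂ HS, so HS runs at -130°; with |HS| = 18.5, S = (-9.22, -5.96). ∠HSR = 107.0° gives SR at 157° from the x-axis; with |SR| = 29.7, R = (-36.6, 5.55). Then |PR| = |R − P| = 30.4.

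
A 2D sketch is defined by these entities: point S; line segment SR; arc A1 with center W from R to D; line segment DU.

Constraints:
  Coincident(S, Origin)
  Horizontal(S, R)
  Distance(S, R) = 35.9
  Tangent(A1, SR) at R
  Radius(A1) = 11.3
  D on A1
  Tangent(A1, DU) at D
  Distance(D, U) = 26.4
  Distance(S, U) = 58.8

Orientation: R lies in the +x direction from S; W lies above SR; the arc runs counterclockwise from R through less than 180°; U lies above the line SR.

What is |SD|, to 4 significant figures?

48.77

S is at the origin; S and R share the same y with |SR| = 35.9 and R on the +x side, so R = (35.90, 0.000). Tangency of A1 to SR means the radius WR is perpendicular to SR, so W = R + (0, 11.3) = (35.90, 11.30). Since WD ⟂ DU (tangency), |WU| = √(11.3² + 26.4²) = 28.72 regardless of where D sits on A1. So U lies on both circle(S, 58.8) and circle(W, 28.72); the above-SR intersection is U = (44.19, 38.80). D is the foot of the tangent from U: D = (47.13, 12.56).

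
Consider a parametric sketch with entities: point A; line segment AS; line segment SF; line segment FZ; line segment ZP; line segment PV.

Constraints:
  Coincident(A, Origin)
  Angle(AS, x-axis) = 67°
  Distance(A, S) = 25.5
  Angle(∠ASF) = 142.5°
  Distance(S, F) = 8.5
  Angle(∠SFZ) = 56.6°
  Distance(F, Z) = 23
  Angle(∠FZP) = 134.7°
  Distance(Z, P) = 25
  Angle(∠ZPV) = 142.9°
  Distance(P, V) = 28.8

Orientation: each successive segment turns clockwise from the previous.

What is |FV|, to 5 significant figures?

64.157

A is at the origin; AS runs at 67.0° with length 25.5, so S = (9.9636, 23.473). ∠ASF = 142.5° gives SF at 29.500° from the x-axis; with |SF| = 8.5, F = (17.362, 27.658). ∠SFZ = 56.6° gives FZ at -93.900° from the x-axis; with |FZ| = 23.0, Z = (15.797, 4.7117). ∠FZP = 134.7° gives ZP at -139.20° from the x-axis; with |ZP| = 25.0, P = (-3.1276, -11.624). ∠ZPV = 142.9° gives PV at -176.30° from the x-axis; with |PV| = 28.8, V = (-31.868, -13.482). Then |FV| = |V − F| = 64.157.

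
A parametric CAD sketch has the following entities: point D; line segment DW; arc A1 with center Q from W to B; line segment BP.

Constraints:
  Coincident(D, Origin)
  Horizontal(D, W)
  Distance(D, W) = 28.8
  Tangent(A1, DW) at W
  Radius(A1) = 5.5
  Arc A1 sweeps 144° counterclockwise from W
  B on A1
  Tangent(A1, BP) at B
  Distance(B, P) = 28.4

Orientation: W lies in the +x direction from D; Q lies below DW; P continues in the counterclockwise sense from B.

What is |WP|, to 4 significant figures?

33.16

D is at the origin; DW is horizontal with |DW| = 28.8 and W on the +x side, so W = (28.80, 0.000). The tangent condition forces QW to be normal to DW, so Q = W + (0, -5.5) = (28.80, -5.500). On A1, W sits at bearing 90° from Q; a 144° counterclockwise sweep puts B at bearing 234°, so B = Q + 5.5·(cos 234°, sin 234°) = (25.57, -9.950). Tangency of A1 to BP means the radius QB is perpendicular to BP, so BP runs along (−sin 234°, cos 234°); with |BP| = 28.4, P = (48.54, -26.64). Then |WP| = |P − W| = 33.16.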